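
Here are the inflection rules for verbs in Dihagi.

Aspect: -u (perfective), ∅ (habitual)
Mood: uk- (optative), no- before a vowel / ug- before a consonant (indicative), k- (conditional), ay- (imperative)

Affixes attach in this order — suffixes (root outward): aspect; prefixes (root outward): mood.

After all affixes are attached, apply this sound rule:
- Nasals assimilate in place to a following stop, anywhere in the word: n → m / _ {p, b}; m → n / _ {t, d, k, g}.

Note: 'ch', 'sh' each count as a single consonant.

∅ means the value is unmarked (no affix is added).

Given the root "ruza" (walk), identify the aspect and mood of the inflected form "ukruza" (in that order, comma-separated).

habitual, optative

Segment: uk-ruza.
aspect: ∅ → habitual.
mood: uk- → optative.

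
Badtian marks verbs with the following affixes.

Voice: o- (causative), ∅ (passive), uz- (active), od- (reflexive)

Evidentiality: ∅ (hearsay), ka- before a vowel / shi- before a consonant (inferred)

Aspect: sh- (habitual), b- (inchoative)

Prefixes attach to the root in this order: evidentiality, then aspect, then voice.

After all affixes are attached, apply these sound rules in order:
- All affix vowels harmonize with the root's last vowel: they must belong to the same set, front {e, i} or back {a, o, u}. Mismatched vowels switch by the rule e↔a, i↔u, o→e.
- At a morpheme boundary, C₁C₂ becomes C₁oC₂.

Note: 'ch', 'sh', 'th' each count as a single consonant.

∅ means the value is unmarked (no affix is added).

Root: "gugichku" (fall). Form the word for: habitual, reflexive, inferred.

odoshoshugugichku

Attach evidentiality inferred shi- (before consonant 'g') → shigugichku.
Attach aspect habitual sh- → shshigugichku.
Attach voice reflexive od- → odshshigugichku.
Apply vowel harmony: odshshigugichku → odshshugugichku.
Apply epenthesis: odshshugugichku → odoshoshugugichku.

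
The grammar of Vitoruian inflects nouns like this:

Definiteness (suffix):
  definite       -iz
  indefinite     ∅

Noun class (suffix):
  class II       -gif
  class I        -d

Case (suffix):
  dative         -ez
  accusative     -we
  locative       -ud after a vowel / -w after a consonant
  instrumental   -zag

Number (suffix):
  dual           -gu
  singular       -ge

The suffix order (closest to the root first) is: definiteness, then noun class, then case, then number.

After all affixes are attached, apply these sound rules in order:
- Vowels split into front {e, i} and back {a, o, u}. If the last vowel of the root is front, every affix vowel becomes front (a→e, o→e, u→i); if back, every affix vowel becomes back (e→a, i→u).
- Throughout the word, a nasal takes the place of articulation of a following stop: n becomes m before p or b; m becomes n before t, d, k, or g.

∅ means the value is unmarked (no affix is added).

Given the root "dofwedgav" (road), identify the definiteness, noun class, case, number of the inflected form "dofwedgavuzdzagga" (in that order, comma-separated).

definite, class I, instrumental, singular

Segment: dofwedgav-iz-d-zag-ge.
definiteness: -iz → definite.
noun class: -d → class I.
case: -zag → instrumental.
number: -ge → singular.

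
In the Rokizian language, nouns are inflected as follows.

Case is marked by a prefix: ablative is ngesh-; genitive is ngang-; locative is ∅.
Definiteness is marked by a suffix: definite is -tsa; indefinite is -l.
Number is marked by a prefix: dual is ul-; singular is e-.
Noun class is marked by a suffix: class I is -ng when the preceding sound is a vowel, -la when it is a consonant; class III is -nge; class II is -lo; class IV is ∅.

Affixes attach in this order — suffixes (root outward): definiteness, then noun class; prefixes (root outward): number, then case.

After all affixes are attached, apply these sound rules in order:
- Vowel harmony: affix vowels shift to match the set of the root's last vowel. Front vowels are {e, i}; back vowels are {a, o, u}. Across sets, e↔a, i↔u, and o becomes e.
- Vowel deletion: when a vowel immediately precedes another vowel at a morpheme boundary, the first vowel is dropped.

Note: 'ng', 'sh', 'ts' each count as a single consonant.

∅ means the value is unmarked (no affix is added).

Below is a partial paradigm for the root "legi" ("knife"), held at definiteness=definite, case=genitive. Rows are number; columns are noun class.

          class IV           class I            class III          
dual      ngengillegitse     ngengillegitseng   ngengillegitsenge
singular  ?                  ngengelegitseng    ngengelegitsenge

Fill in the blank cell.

ngengelegitse

Attach number singular e- → elegi.
Attach definiteness definite -tsa → elegitsa.
noun class = class IV: zero marking, form stays elegitsa.
Attach case genitive ngang- → ngangelegitsa.
Apply vowel harmony: ngangelegitsa → ngengelegitse.
Vowel deletion: no change.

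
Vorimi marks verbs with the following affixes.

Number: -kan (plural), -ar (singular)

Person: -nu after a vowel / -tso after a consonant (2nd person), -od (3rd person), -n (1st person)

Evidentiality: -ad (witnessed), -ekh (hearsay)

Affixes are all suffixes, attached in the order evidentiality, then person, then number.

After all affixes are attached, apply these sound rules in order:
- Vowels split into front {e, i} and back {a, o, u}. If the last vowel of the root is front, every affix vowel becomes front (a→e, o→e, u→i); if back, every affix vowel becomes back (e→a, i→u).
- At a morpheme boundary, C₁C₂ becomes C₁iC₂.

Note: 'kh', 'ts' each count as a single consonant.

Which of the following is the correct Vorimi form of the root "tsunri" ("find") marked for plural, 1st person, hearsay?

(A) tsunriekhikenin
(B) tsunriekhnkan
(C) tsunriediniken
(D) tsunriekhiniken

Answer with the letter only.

D

Attach evidentiality hearsay -ekh → tsunriekh.
Attach person 1st person -n → tsunriekhn.
Attach number plural -kan → tsunriekhnkan.
Apply vowel harmony: tsunriekhnkan → tsunriekhnken.
Apply epenthesis: tsunriekhnken → tsunriekhiniken.
So the correct form is tsunriekhiniken, option (D).
(C) tsunriediniken is wrong: it uses witnessed instead of hearsay for evidentiality.
(B) tsunriekhnkan is wrong: it fails to apply the sound rule(s).
(A) tsunriekhikenin is wrong: it has the affixes in the wrong order.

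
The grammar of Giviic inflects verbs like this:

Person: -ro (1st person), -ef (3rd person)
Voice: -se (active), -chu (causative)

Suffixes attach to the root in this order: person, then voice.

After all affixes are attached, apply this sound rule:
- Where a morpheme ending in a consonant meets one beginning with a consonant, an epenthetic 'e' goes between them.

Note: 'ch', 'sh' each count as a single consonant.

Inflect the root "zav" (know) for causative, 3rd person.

zavefechu

Attach person 3rd person -ef → zavef.
Attach voice causative -chu → zavefchu.
Apply epenthesis: zavefchu → zavefechu.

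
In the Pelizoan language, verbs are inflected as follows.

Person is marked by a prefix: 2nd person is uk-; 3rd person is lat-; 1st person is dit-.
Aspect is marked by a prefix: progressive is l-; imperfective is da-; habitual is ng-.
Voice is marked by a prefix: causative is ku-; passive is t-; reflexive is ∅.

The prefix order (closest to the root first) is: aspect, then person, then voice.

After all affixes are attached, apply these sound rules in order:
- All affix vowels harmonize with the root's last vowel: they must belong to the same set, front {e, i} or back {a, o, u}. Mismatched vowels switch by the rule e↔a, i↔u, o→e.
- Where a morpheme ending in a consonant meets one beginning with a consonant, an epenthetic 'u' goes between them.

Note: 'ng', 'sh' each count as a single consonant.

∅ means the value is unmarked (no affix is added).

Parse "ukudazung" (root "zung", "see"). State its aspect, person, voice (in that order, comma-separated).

Segment: uk-da-zung.
aspect: da- → imperfective.
person: uk- → 2nd person.
voice: ∅ → reflexive.

imperfective, 2nd person, reflexive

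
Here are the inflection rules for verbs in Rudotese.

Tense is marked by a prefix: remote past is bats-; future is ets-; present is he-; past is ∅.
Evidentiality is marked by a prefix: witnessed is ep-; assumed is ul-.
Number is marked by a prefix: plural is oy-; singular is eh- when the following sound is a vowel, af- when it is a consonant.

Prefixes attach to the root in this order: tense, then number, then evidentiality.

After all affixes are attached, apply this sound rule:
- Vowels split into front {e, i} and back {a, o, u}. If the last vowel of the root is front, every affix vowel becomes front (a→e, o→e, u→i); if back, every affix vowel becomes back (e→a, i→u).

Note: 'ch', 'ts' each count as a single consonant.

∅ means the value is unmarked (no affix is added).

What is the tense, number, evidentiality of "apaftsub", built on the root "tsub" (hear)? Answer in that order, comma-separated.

past, singular, witnessed

Segment: ep-af-tsub.
tense: ∅ → past.
number: eh/af- → singular.
evidentiality: ep- → witnessed.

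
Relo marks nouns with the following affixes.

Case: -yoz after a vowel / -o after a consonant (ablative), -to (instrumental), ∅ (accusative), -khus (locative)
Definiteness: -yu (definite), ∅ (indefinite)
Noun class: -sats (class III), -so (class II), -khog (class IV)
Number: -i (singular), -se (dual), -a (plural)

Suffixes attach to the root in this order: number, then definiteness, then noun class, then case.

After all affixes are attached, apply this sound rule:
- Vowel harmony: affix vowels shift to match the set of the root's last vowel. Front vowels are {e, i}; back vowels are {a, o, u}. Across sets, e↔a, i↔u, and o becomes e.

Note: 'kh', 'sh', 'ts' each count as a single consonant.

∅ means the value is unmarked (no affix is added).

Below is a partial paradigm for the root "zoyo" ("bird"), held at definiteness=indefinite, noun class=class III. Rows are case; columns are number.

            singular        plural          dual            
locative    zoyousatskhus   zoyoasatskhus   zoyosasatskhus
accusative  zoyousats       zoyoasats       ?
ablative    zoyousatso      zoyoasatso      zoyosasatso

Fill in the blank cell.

zoyosasats

Attach number dual -se → zoyose.
definiteness = indefinite: zero marking, form stays zoyose.
Attach noun class class III -sats → zoyosesats.
case = accusative: zero marking, form stays zoyosesats.
Apply vowel harmony: zoyosesats → zoyosasats.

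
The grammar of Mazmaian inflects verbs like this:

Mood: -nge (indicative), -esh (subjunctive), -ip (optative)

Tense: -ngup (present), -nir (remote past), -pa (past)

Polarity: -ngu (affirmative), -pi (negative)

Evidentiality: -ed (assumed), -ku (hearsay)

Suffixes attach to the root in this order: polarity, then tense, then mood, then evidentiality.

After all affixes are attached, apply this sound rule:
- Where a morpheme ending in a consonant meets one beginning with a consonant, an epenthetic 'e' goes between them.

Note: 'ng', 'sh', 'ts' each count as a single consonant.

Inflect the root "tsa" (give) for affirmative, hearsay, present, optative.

Attach polarity affirmative -ngu → tsangu.
Attach tense present -ngup → tsangungup.
Attach mood optative -ip → tsangungupip.
Attach evidentiality hearsay -ku → tsangungupipku.
Apply epenthesis: tsangungupipku → tsangungupipeku.

tsangungupipeku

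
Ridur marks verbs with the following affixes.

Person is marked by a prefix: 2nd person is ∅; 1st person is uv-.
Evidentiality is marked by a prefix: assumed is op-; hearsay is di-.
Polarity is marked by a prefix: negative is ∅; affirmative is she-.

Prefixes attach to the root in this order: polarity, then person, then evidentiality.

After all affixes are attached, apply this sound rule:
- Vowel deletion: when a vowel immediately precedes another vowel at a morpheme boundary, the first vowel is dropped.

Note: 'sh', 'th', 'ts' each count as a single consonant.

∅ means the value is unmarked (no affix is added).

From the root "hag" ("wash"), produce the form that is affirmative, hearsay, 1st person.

duvshehag

Attach polarity affirmative she- → shehag.
Attach person 1st person uv- → uvshehag.
Attach evidentiality hearsay di- → diuvshehag.
Apply vowel deletion: diuvshehag → duvshehag.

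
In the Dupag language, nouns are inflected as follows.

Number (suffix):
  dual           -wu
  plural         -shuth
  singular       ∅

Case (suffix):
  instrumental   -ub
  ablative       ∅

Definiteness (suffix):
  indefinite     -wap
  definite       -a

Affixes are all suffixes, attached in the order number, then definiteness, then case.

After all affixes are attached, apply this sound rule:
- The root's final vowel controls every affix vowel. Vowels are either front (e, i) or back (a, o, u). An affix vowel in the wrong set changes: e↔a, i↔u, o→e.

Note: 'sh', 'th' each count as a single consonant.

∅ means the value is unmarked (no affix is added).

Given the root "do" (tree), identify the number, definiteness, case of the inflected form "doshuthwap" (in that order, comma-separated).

Segment: do-shuth-wap.
number: -shuth → plural.
definiteness: -wap → indefinite.
case: ∅ → ablative.

plural, indefinite, ablative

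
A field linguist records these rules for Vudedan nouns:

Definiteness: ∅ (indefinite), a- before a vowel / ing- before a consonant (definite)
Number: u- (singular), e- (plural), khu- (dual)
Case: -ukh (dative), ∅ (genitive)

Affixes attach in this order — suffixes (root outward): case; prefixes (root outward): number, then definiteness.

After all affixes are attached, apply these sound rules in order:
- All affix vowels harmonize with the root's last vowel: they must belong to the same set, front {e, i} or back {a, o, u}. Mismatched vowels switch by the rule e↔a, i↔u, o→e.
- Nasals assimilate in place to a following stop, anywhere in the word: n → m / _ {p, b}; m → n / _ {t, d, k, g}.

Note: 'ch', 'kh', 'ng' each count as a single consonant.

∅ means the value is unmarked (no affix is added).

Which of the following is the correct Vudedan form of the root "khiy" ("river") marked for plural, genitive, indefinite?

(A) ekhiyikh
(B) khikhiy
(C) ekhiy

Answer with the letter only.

C

Attach number plural e- → ekhiy.
definiteness = indefinite: zero marking, form stays ekhiy.
case = genitive: zero marking, form stays ekhiy.
Vowel harmony: no change.
Nasal assimilation: no change.
So the correct form is ekhiy, option (C).
(A) ekhiyikh is wrong: it uses dative instead of genitive for case.
(B) khikhiy is wrong: it uses dual instead of plural for number.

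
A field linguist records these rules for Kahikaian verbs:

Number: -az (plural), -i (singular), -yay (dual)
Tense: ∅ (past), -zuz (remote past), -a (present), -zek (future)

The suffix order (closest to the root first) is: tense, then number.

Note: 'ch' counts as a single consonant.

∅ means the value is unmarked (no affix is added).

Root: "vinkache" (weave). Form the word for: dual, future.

vinkachezekyay

Attach tense future -zek → vinkachezek.
Attach number dual -yay → vinkachezekyay.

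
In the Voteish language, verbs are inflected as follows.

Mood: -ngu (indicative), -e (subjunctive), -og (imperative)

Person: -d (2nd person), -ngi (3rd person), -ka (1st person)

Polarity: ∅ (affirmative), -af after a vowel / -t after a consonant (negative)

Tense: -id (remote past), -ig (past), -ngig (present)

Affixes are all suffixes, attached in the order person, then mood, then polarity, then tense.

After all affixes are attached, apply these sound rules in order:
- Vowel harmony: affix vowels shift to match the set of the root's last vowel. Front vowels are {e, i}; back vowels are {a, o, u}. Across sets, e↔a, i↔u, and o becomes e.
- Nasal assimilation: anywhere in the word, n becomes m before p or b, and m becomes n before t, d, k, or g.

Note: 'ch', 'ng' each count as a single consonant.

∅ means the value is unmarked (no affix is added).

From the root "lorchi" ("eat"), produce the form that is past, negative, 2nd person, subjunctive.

Attach person 2nd person -d → lorchid.
Attach mood subjunctive -e → lorchide.
Attach polarity negative -af (after vowel 'e') → lorchideaf.
Attach tense past -ig → lorchideafig.
Apply vowel harmony: lorchideafig → lorchideefig.
Nasal assimilation: no change.

lorchideefig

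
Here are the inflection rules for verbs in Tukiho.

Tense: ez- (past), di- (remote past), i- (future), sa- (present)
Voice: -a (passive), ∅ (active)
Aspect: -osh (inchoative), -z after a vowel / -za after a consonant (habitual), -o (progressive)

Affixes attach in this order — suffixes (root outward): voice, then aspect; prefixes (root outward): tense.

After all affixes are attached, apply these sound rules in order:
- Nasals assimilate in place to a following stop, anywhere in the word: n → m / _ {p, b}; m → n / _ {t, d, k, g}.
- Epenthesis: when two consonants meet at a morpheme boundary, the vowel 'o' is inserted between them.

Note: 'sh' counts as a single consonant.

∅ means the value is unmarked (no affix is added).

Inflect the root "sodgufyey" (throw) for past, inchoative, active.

ezosodgufyeyosh

voice = active: zero marking, form stays sodgufyey.
Attach tense past ez- → ezsodgufyey.
Attach aspect inchoative -osh → ezsodgufyeyosh.
Nasal assimilation: no change.
Apply epenthesis: ezsodgufyeyosh → ezosodgufyeyosh.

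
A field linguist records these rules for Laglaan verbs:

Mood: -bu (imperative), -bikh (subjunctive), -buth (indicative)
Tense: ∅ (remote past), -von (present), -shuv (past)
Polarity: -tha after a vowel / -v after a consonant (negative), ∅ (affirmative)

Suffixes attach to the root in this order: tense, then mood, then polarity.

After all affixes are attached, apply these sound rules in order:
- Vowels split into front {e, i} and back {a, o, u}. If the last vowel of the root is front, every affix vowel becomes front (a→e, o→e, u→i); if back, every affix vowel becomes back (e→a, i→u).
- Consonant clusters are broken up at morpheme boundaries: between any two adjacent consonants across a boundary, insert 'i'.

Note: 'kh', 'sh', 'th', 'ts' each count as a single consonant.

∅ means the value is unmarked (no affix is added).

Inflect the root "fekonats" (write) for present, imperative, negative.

Attach tense present -von → fekonatsvon.
Attach mood imperative -bu → fekonatsvonbu.
Attach polarity negative -tha (after vowel 'u') → fekonatsvonbutha.
Vowel harmony: no change.
Apply epenthesis: fekonatsvonbutha → fekonatsivonibutha.

fekonatsivonibutha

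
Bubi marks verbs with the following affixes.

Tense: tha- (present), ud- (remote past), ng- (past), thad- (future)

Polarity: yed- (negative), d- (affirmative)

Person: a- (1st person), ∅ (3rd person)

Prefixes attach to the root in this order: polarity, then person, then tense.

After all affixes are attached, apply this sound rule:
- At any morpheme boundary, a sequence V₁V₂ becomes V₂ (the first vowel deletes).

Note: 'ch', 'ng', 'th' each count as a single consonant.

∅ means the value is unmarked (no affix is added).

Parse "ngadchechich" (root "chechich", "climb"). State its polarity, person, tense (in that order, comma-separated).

Segment: ng-a-d-chechich.
polarity: d- → affirmative.
person: a- → 1st person.
tense: ng- → past.

affirmative, 1st person, past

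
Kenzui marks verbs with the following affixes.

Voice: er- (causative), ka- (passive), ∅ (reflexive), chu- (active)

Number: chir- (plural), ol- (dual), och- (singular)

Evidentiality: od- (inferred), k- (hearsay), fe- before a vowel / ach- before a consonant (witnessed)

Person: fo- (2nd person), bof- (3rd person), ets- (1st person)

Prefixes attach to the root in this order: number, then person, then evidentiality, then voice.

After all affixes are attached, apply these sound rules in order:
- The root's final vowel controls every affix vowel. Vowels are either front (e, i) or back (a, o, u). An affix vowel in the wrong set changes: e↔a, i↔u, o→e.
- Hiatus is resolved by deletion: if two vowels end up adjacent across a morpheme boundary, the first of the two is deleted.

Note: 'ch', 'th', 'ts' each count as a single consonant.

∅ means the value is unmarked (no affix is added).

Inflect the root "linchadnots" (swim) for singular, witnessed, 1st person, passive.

kafatsochlinchadnots

Attach number singular och- → ochlinchadnots.
Attach person 1st person ets- → etsochlinchadnots.
Attach evidentiality witnessed fe- (before vowel 'e') → feetsochlinchadnots.
Attach voice passive ka- → kafeetsochlinchadnots.
Apply vowel harmony: kafeetsochlinchadnots → kafaatsochlinchadnots.
Apply vowel deletion: kafaatsochlinchadnots → kafatsochlinchadnots.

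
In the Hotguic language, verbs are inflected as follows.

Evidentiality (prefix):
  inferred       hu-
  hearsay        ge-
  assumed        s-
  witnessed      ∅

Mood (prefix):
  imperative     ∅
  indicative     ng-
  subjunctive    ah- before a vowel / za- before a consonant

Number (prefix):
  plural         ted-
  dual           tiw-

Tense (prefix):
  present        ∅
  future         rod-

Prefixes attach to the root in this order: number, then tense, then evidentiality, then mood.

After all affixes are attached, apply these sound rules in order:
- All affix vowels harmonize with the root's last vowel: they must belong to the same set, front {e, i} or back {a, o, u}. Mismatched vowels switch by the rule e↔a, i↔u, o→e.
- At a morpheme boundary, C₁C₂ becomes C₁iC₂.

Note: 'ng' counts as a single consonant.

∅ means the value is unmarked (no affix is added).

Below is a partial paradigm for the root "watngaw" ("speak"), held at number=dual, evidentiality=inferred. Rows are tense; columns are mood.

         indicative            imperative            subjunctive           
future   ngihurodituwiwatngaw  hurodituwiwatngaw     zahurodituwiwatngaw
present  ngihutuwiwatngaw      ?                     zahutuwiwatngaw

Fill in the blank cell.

Attach number dual tiw- → tiwwatngaw.
tense = present: zero marking, form stays tiwwatngaw.
Attach evidentiality inferred hu- → hutiwwatngaw.
mood = imperative: zero marking, form stays hutiwwatngaw.
Apply vowel harmony: hutiwwatngaw → hutuwwatngaw.
Apply epenthesis: hutuwwatngaw → hutuwiwatngaw.

hutuwiwatngaw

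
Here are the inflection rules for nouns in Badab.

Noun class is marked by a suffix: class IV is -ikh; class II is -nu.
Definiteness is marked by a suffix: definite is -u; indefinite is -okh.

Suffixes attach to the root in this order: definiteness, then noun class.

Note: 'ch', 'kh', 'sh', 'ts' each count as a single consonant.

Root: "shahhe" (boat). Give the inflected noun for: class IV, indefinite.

Attach definiteness indefinite -okh → shahheokh.
Attach noun class class IV -ikh → shahheokhikh.

shahheokhikh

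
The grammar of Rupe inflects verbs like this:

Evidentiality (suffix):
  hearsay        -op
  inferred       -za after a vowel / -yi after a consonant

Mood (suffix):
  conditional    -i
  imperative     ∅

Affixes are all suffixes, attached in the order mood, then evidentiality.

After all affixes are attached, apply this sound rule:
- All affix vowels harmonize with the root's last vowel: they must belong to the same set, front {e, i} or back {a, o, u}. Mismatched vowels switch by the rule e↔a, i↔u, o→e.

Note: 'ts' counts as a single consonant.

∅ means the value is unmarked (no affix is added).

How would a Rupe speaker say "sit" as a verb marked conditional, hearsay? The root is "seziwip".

seziwipiep

Attach mood conditional -i → seziwipi.
Attach evidentiality hearsay -op → seziwipiop.
Apply vowel harmony: seziwipiop → seziwipiep.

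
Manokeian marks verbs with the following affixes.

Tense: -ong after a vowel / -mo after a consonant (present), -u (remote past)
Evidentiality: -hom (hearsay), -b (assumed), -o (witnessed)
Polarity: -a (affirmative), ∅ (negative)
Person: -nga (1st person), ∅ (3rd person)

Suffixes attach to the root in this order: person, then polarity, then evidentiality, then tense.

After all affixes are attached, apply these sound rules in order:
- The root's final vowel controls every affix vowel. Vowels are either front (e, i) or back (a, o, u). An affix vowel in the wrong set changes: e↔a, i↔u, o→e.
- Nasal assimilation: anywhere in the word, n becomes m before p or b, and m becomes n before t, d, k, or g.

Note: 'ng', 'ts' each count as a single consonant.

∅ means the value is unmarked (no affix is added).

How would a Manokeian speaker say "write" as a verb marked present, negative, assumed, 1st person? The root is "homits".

Attach person 1st person -nga → homitsnga.
polarity = negative: zero marking, form stays homitsnga.
Attach evidentiality assumed -b → homitsngab.
Attach tense present -mo (after consonant 'b') → homitsngabmo.
Apply vowel harmony: homitsngabmo → homitsngebme.
Nasal assimilation: no change.

homitsngebme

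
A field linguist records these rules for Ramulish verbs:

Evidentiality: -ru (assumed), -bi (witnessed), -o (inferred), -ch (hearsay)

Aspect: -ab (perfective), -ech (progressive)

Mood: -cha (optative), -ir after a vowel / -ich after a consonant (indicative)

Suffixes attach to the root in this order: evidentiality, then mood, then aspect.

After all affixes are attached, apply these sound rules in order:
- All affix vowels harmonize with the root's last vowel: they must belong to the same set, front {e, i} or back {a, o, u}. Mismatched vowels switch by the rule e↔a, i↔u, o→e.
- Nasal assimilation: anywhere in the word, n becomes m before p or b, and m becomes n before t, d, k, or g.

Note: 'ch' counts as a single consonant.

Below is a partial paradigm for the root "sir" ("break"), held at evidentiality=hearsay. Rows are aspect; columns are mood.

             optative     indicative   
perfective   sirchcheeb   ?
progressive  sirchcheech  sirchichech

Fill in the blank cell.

sirchicheb

Attach evidentiality hearsay -ch → sirch.
Attach mood indicative -ich (after consonant 'ch') → sirchich.
Attach aspect perfective -ab → sirchichab.
Apply vowel harmony: sirchichab → sirchicheb.
Nasal assimilation: no change.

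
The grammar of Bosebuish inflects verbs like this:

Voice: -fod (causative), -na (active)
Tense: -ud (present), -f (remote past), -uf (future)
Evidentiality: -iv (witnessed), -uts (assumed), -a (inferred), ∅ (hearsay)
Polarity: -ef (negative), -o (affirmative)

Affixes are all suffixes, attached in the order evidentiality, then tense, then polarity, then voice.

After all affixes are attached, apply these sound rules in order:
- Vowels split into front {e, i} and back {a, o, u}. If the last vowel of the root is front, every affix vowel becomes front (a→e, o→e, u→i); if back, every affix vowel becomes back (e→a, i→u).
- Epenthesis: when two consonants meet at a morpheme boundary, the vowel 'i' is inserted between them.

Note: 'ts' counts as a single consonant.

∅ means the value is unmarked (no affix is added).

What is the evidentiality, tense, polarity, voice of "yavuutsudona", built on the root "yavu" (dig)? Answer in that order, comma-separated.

Segment: yavu-uts-ud-o-na.
evidentiality: -uts → assumed.
tense: -ud → present.
polarity: -o → affirmative.
voice: -na → active.

assumed, present, affirmative, active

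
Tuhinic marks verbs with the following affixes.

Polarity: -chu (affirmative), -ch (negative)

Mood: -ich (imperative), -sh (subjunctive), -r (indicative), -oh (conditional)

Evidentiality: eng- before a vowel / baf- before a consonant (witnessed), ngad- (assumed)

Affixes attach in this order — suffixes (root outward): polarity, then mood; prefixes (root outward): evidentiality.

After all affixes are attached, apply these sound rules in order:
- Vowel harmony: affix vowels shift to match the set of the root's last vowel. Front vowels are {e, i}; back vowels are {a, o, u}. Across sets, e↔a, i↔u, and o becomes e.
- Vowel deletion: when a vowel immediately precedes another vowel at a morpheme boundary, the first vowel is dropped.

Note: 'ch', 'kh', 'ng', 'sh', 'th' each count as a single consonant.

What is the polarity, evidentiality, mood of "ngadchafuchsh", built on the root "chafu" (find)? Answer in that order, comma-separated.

Segment: ngad-chafu-ch-sh.
polarity: -ch → negative.
evidentiality: ngad- → assumed.
mood: -sh → subjunctive.

negative, assumed, subjunctive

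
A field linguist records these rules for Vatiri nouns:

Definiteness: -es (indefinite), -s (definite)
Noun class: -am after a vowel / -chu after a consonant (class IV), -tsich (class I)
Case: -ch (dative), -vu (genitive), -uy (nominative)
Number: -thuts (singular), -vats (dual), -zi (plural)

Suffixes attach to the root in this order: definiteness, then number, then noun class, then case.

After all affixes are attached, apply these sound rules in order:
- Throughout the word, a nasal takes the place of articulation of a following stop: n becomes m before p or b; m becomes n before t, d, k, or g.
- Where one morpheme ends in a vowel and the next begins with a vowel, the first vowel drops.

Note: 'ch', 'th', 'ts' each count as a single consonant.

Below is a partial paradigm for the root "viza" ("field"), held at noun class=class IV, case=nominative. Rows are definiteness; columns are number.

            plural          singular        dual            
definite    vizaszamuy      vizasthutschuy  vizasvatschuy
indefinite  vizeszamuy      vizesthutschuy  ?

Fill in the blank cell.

vizesvatschuy

Attach definiteness indefinite -es → vizaes.
Attach number dual -vats → vizaesvats.
Attach noun class class IV -chu (after consonant 'ts') → vizaesvatschu.
Attach case nominative -uy → vizaesvatschuuy.
Nasal assimilation: no change.
Apply vowel deletion: vizaesvatschuuy → vizesvatschuy.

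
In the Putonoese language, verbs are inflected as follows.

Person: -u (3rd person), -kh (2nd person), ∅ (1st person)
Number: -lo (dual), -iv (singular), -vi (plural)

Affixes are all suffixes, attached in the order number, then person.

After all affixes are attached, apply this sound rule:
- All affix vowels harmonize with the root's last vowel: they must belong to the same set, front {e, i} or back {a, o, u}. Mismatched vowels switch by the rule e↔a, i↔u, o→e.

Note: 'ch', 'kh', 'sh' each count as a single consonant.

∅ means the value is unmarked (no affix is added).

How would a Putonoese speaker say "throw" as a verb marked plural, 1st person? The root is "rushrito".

rushritovu

Attach number plural -vi → rushritovi.
person = 1st person: zero marking, form stays rushritovi.
Apply vowel harmony: rushritovi → rushritovu.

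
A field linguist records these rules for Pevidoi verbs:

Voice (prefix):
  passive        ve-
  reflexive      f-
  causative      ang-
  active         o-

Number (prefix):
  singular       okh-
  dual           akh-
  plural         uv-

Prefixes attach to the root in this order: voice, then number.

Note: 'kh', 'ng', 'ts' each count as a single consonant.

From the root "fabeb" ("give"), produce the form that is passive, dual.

Attach voice passive ve- → vefabeb.
Attach number dual akh- → akhvefabeb.

akhvefabeb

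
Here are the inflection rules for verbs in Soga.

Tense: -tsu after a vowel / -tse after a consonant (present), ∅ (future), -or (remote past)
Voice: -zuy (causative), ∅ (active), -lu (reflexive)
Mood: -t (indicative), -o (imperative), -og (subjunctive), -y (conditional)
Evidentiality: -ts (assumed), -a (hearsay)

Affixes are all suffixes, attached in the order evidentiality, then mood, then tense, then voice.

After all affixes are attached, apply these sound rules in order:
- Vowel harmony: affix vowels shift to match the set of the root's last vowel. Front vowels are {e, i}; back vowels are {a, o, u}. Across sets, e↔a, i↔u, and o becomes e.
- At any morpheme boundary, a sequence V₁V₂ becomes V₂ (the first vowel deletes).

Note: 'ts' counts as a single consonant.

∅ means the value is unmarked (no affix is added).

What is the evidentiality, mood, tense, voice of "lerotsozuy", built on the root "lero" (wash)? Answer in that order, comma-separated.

assumed, imperative, future, causative

Segment: lero-ts-o-zuy.
evidentiality: -ts → assumed.
mood: -o → imperative.
tense: ∅ → future.
voice: -zuy → causative.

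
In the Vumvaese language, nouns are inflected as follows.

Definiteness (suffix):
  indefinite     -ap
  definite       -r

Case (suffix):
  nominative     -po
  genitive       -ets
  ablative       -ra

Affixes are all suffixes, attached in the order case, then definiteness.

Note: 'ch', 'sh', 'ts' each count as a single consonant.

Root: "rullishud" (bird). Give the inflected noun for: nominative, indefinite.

rullishudpoap

Attach case nominative -po → rullishudpo.
Attach definiteness indefinite -ap → rullishudpoap.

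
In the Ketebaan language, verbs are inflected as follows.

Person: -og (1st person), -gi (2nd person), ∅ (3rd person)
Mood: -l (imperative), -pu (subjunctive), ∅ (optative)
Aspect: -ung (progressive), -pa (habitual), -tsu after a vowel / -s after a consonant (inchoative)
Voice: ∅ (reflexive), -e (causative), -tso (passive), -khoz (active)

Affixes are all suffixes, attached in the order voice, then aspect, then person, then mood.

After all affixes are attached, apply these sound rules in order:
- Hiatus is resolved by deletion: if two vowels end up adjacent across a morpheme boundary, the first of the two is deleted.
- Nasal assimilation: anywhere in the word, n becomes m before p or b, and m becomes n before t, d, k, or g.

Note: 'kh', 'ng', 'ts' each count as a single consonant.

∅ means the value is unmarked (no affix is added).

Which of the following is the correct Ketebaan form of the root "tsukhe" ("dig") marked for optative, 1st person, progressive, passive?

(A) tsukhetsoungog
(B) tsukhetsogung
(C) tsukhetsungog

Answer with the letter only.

C

Attach voice passive -tso → tsukhetso.
Attach aspect progressive -ung → tsukhetsoung.
Attach person 1st person -og → tsukhetsoungog.
mood = optative: zero marking, form stays tsukhetsoungog.
Apply vowel deletion: tsukhetsoungog → tsukhetsungog.
Nasal assimilation: no change.
So the correct form is tsukhetsungog, option (C).
(A) tsukhetsoungog is wrong: it fails to apply the sound rule(s).
(B) tsukhetsogung is wrong: it has the affixes in the wrong order.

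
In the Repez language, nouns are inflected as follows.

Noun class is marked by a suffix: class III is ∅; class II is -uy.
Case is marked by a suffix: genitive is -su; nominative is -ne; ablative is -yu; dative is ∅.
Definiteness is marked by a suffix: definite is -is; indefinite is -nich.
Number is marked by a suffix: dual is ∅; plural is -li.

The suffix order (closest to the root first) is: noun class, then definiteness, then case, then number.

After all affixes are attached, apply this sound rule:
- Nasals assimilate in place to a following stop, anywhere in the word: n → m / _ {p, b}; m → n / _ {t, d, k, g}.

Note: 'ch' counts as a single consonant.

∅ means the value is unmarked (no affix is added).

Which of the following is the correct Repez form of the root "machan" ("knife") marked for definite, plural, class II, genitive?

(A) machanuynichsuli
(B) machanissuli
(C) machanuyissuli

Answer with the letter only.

Attach noun class class II -uy → machanuy.
Attach definiteness definite -is → machanuyis.
Attach case genitive -su → machanuyissu.
Attach number plural -li → machanuyissuli.
Nasal assimilation: no change.
So the correct form is machanuyissuli, option (C).
(A) machanuynichsuli is wrong: it uses indefinite instead of definite for definiteness.
(B) machanissuli is wrong: it uses class III instead of class II for noun class.

C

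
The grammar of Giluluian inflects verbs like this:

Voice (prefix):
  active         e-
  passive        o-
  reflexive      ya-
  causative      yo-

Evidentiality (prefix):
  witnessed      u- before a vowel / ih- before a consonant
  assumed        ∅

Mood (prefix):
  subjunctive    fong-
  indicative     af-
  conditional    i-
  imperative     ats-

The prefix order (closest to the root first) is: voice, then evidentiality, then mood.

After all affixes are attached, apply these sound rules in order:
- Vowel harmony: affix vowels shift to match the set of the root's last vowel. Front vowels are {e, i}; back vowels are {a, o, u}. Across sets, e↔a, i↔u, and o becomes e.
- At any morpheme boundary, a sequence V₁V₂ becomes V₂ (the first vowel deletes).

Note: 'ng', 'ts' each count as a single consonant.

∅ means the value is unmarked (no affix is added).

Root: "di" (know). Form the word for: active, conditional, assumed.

edi

Attach voice active e- → edi.
evidentiality = assumed: zero marking, form stays edi.
Attach mood conditional i- → iedi.
Vowel harmony: no change.
Apply vowel deletion: iedi → edi.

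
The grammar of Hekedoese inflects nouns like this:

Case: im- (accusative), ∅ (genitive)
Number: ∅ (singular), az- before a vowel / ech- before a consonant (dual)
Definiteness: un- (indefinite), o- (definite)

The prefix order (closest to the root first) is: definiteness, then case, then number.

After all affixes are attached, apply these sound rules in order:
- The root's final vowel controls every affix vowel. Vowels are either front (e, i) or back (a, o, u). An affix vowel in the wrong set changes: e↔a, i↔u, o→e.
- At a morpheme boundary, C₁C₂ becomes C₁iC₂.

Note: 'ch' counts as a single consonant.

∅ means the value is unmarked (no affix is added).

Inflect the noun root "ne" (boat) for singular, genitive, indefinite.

Attach definiteness indefinite un- → unne.
case = genitive: zero marking, form stays unne.
number = singular: zero marking, form stays unne.
Apply vowel harmony: unne → inne.
Apply epenthesis: inne → inine.

inine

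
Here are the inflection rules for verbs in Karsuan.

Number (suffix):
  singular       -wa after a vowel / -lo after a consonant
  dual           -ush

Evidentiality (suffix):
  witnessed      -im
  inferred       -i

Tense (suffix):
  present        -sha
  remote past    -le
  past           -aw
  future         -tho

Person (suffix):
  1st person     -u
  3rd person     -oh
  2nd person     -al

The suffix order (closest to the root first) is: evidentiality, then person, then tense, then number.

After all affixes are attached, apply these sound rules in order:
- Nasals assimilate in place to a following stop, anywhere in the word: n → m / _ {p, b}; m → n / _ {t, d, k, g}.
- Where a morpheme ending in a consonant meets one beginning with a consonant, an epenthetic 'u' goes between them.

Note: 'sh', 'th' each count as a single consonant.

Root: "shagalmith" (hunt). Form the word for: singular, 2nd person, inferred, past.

Attach evidentiality inferred -i → shagalmithi.
Attach person 2nd person -al → shagalmithial.
Attach tense past -aw → shagalmithialaw.
Attach number singular -lo (after consonant 'w') → shagalmithialawlo.
Nasal assimilation: no change.
Apply epenthesis: shagalmithialawlo → shagalmithialawulo.

shagalmithialawulo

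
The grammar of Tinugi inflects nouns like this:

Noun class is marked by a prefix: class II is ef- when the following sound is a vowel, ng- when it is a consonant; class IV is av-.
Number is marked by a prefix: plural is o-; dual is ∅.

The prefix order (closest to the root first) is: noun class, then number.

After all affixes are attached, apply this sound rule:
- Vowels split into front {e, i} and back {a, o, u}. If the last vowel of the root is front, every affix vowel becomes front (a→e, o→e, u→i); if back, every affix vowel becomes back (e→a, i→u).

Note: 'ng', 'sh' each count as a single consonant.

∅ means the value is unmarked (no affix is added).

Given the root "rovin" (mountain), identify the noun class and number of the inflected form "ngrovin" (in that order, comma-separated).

Segment: ng-rovin.
noun class: ef/ng- → class II.
number: ∅ → dual.

class II, dual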